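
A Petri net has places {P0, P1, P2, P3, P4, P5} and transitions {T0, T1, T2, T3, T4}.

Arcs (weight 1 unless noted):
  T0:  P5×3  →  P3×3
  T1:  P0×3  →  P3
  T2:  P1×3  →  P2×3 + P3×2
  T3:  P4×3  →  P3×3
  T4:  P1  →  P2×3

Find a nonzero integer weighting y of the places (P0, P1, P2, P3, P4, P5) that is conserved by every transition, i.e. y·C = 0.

Incidence matrix C (rows=places, cols=transitions):
       T0   T1   T2   T3   T4
   P0   0   -3    0    0    0
   P1   0    0   -3    0   -1
   P2   0    0    3    0    3
   P3   3    1    2    3    0
   P4   0    0    0   -3    0
   P5  -3    0    0    0    0

Candidate y = [1, 3, 1, 3, 3, 3]; check y·C column-wise:
  col T0: 1·0 + 3·0 + 1·0 + 3·3 + 3·0 + 3·-3 = 0
  col T1: 1·-3 + 3·0 + 1·0 + 3·1 + 3·0 + 3·0 = 0
  col T2: 1·0 + 3·-3 + 1·3 + 3·2 + 3·0 + 3·0 = 0
  col T3: 1·0 + 3·0 + 1·0 + 3·3 + 3·-3 + 3·0 = 0
  col T4: 1·0 + 3·-1 + 1·3 + 3·0 + 3·0 + 3·0 = 0

y = (P0:1, P1:3, P2:1, P3:3, P4:3, P5:3)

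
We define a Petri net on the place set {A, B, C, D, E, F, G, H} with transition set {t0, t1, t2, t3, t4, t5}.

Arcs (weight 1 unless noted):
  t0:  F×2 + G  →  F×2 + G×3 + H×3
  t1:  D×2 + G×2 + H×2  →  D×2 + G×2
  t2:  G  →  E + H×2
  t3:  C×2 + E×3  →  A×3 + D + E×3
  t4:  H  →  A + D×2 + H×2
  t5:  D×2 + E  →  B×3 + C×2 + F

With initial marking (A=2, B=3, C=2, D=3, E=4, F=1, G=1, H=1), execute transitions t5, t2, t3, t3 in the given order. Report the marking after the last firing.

(A=8, B=6, C=0, D=3, E=4, F=2, G=0, H=3)

step 1: fire t5:  (A=2, B=3, C=2, D=3, E=4, F=1, G=1, H=1) → (A=2, B=6, C=4, D=1, E=3, F=2, G=1, H=1)
step 2: fire t2:  (A=2, B=6, C=4, D=1, E=3, F=2, G=1, H=1) → (A=2, B=6, C=4, D=1, E=4, F=2, G=0, H=3)
step 3: fire t3:  (A=2, B=6, C=4, D=1, E=4, F=2, G=0, H=3) → (A=5, B=6, C=2, D=2, E=4, F=2, G=0, H=3)
step 4: fire t3:  (A=5, B=6, C=2, D=2, E=4, F=2, G=0, H=3) → (A=8, B=6, C=0, D=3, E=4, F=2, G=0, H=3)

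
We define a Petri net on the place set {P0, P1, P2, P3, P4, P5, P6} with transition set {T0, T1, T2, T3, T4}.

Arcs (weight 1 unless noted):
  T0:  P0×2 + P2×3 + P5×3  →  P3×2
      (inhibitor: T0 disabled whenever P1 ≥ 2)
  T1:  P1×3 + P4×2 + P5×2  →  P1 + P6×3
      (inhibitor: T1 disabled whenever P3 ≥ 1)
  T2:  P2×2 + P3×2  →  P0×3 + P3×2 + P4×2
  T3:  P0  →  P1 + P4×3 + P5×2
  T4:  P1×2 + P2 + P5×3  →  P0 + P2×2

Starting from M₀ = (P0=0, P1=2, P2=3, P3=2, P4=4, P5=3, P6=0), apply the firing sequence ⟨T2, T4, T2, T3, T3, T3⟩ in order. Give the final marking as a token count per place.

step 1: fire T2:  (P0=0, P1=2, P2=3, P3=2, P4=4, P5=3, P6=0) → (P0=3, P1=2, P2=1, P3=2, P4=6, P5=3, P6=0)
step 2: fire T4:  (P0=3, P1=2, P2=1, P3=2, P4=6, P5=3, P6=0) → (P0=4, P1=0, P2=2, P3=2, P4=6, P5=0, P6=0)
step 3: fire T2:  (P0=4, P1=0, P2=2, P3=2, P4=6, P5=0, P6=0) → (P0=7, P1=0, P2=0, P3=2, P4=8, P5=0, P6=0)
step 4: fire T3:  (P0=7, P1=0, P2=0, P3=2, P4=8, P5=0, P6=0) → (P0=6, P1=1, P2=0, P3=2, P4=11, P5=2, P6=0)
step 5: fire T3:  (P0=6, P1=1, P2=0, P3=2, P4=11, P5=2, P6=0) → (P0=5, P1=2, P2=0, P3=2, P4=14, P5=4, P6=0)
step 6: fire T3:  (P0=5, P1=2, P2=0, P3=2, P4=14, P5=4, P6=0) → (P0=4, P1=3, P2=0, P3=2, P4=17, P5=6, P6=0)

(P0=4, P1=3, P2=0, P3=2, P4=17, P5=6, P6=0)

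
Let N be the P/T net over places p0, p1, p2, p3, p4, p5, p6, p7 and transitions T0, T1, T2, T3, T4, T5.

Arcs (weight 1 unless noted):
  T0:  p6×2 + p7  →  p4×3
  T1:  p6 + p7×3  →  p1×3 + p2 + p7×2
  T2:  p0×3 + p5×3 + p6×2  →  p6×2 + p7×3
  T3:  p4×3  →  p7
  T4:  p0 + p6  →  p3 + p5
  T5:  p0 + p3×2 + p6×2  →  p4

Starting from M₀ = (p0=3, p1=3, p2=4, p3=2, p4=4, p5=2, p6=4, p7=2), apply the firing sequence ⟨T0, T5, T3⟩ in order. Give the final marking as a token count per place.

step 1: fire T0:  (p0=3, p1=3, p2=4, p3=2, p4=4, p5=2, p6=4, p7=2) → (p0=3, p1=3, p2=4, p3=2, p4=7, p5=2, p6=2, p7=1)
step 2: fire T5:  (p0=3, p1=3, p2=4, p3=2, p4=7, p5=2, p6=2, p7=1) → (p0=2, p1=3, p2=4, p3=0, p4=8, p5=2, p6=0, p7=1)
step 3: fire T3:  (p0=2, p1=3, p2=4, p3=0, p4=8, p5=2, p6=0, p7=1) → (p0=2, p1=3, p2=4, p3=0, p4=5, p5=2, p6=0, p7=2)

(p0=2, p1=3, p2=4, p3=0, p4=5, p5=2, p6=0, p7=2)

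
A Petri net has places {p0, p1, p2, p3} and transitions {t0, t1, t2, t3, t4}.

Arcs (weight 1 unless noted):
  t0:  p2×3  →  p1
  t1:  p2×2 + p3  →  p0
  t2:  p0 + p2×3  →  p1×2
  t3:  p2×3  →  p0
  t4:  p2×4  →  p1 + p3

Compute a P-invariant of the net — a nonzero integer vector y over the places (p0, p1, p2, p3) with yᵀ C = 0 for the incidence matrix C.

y = (p0:3, p1:3, p2:1, p3:1)

Incidence matrix C (rows=places, cols=transitions):
       t0   t1   t2   t3   t4
   p0   0    1   -1    1    0
   p1   1    0    2    0    1
   p2  -3   -2   -3   -3   -4
   p3   0   -1    0    0    1

Candidate y = [3, 3, 1, 1]; check y·C column-wise:
  col t0: 3·0 + 3·1 + 1·-3 + 1·0 = 0
  col t1: 3·1 + 3·0 + 1·-2 + 1·-1 = 0
  col t2: 3·-1 + 3·2 + 1·-3 + 1·0 = 0
  col t3: 3·1 + 3·0 + 1·-3 + 1·0 = 0
  col t4: 3·0 + 3·1 + 1·-4 + 1·1 = 0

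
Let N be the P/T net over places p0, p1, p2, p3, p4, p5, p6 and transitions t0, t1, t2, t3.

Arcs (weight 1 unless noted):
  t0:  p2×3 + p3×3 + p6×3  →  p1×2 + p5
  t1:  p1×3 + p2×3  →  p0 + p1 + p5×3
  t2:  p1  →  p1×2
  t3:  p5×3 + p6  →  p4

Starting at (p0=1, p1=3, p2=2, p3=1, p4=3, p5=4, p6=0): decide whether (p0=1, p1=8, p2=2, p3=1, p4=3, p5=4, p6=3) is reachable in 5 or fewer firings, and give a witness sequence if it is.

NO — not reachable within 5 firings

depth 0: 1 marking
depth 1: 2 markings reached so far
depth 2: 3 markings reached so far
depth 3: 4 markings reached so far
depth 4: 5 markings reached so far
depth 5: 6 markings reached so far
target is not among the 6 markings reachable within 5 steps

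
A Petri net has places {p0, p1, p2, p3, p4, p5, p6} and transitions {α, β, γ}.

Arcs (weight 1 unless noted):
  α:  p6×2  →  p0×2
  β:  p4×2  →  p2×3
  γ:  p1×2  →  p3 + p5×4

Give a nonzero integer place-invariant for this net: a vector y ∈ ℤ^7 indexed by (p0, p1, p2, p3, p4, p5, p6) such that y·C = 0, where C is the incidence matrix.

y = (p0:0, p1:1, p2:0, p3:2, p4:0, p5:0, p6:0)

Incidence matrix C (rows=places, cols=transitions):
        α    β    γ
   p0   2    0    0
   p1   0    0   -2
   p2   0    3    0
   p3   0    0    1
   p4   0   -2    0
   p5   0    0    4
   p6  -2    0    0

Candidate y = [0, 1, 0, 2, 0, 0, 0]; check y·C column-wise:
  col α: 0·2 + 1·0 + 2·0 + 0·-2 = 0
  col β: 1·0 + 0·3 + 2·0 + 0·-2 = 0
  col γ: 1·-2 + 2·1 + 0·4 = 0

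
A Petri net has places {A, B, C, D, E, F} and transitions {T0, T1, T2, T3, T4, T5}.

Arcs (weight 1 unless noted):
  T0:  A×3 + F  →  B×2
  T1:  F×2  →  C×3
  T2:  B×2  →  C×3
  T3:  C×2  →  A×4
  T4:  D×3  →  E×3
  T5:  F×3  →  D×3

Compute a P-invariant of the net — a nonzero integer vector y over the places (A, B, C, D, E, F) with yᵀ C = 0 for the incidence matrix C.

Incidence matrix C (rows=places, cols=transitions):
       T0   T1   T2   T3   T4   T5
    A  -3    0    0    4    0    0
    B   2    0   -2    0    0    0
    C   0    3    3   -2    0    0
    D   0    0    0    0   -3    3
    E   0    0    0    0    3    0
    F  -1   -2    0    0    0   -3

Candidate y = [1, 3, 2, 3, 3, 3]; check y·C column-wise:
  col T0: 1·-3 + 3·2 + 2·0 + 3·0 + 3·0 + 3·-1 = 0
  col T1: 1·0 + 3·0 + 2·3 + 3·0 + 3·0 + 3·-2 = 0
  col T2: 1·0 + 3·-2 + 2·3 + 3·0 + 3·0 + 3·0 = 0
  col T3: 1·4 + 3·0 + 2·-2 + 3·0 + 3·0 + 3·0 = 0
  col T4: 1·0 + 3·0 + 2·0 + 3·-3 + 3·3 + 3·0 = 0
  col T5: 1·0 + 3·0 + 2·0 + 3·3 + 3·0 + 3·-3 = 0

y = (A:1, B:3, C:2, D:3, E:3, F:3)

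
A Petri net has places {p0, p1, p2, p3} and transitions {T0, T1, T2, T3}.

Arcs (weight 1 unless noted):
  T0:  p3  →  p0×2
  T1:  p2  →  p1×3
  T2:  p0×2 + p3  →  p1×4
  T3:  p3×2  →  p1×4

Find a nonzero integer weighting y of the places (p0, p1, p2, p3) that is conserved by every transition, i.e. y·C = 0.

y = (p0:1, p1:1, p2:3, p3:2)

Incidence matrix C (rows=places, cols=transitions):
       T0   T1   T2   T3
   p0   2    0   -2    0
   p1   0    3    4    4
   p2   0   -1    0    0
   p3  -1    0   -1   -2

Candidate y = [1, 1, 3, 2]; check y·C column-wise:
  col T0: 1·2 + 1·0 + 3·0 + 2·-1 = 0
  col T1: 1·0 + 1·3 + 3·-1 + 2·0 = 0
  col T2: 1·-2 + 1·4 + 3·0 + 2·-1 = 0
  col T3: 1·0 + 1·4 + 3·0 + 2·-2 = 0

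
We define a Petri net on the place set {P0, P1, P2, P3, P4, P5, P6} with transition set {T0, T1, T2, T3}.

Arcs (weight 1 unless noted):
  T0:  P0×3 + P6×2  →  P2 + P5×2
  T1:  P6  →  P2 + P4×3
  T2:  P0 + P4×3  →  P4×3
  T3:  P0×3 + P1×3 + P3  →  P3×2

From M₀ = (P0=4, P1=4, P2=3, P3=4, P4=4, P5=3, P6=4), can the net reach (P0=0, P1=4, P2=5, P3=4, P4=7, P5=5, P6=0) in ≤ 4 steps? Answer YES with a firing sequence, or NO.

depth 0: 1 marking
depth 1: 5 markings reached so far
depth 2: 12 markings reached so far
depth 3: 20 markings reached so far
depth 4: 28 markings reached so far
target is not among the 28 markings reachable within 4 steps

NO — not reachable within 4 firings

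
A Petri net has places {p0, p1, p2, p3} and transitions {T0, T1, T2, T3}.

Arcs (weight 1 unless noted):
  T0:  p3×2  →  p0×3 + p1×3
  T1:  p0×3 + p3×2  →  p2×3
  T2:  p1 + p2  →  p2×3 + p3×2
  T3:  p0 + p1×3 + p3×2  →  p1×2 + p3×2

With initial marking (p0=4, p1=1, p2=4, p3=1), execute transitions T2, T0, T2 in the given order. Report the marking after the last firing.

step 1: fire T2:  (p0=4, p1=1, p2=4, p3=1) → (p0=4, p1=0, p2=6, p3=3)
step 2: fire T0:  (p0=4, p1=0, p2=6, p3=3) → (p0=7, p1=3, p2=6, p3=1)
step 3: fire T2:  (p0=7, p1=3, p2=6, p3=1) → (p0=7, p1=2, p2=8, p3=3)

(p0=7, p1=2, p2=8, p3=3)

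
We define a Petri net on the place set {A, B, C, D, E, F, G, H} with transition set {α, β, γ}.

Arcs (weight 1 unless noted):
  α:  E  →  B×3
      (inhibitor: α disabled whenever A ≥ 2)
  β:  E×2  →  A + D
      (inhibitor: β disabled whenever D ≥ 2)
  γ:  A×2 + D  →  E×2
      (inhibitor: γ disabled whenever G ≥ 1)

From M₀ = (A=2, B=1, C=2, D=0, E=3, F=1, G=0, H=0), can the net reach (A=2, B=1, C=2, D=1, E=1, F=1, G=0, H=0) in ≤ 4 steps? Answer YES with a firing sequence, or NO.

YES — reachable via ⟨β, γ, β⟩ (3 firings)

step 1: fire β:  (A=2, B=1, C=2, D=0, E=3, F=1, G=0, H=0) → (A=3, B=1, C=2, D=1, E=1, F=1, G=0, H=0)
step 2: fire γ:  (A=3, B=1, C=2, D=1, E=1, F=1, G=0, H=0) → (A=1, B=1, C=2, D=0, E=3, F=1, G=0, H=0)
step 3: fire β:  (A=1, B=1, C=2, D=0, E=3, F=1, G=0, H=0) → (A=2, B=1, C=2, D=1, E=1, F=1, G=0, H=0)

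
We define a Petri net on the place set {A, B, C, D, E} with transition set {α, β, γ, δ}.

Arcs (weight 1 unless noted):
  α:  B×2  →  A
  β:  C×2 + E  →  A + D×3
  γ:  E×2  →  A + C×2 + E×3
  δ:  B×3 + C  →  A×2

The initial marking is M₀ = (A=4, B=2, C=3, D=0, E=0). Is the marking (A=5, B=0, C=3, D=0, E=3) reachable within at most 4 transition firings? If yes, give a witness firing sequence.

depth 0: 1 marking
depth 1: 2 markings reached so far
depth 2: 2 markings reached so far
(frontier empty at depth 2; search complete)
target is not among the 2 markings reachable within 4 steps

NO — not reachable within 4 firings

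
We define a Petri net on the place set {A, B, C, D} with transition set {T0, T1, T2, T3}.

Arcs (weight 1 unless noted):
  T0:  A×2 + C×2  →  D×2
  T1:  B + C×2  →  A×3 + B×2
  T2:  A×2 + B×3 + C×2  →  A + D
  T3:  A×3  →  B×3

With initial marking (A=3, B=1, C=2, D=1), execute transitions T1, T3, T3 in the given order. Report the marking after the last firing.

step 1: fire T1:  (A=3, B=1, C=2, D=1) → (A=6, B=2, C=0, D=1)
step 2: fire T3:  (A=6, B=2, C=0, D=1) → (A=3, B=5, C=0, D=1)
step 3: fire T3:  (A=3, B=5, C=0, D=1) → (A=0, B=8, C=0, D=1)

(A=0, B=8, C=0, D=1)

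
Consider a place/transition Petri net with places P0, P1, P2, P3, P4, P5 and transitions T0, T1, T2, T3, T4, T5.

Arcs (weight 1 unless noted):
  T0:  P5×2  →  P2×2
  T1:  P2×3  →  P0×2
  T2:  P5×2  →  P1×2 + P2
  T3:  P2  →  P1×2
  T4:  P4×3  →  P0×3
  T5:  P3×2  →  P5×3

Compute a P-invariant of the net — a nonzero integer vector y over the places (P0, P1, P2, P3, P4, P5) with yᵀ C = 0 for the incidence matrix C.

y = (P0:3, P1:1, P2:2, P3:3, P4:3, P5:2)

Incidence matrix C (rows=places, cols=transitions):
       T0   T1   T2   T3   T4   T5
   P0   0    2    0    0    3    0
   P1   0    0    2    2    0    0
   P2   2   -3    1   -1    0    0
   P3   0    0    0    0    0   -2
   P4   0    0    0    0   -3    0
   P5  -2    0   -2    0    0    3

Candidate y = [3, 1, 2, 3, 3, 2]; check y·C column-wise:
  col T0: 3·0 + 1·0 + 2·2 + 3·0 + 3·0 + 2·-2 = 0
  col T1: 3·2 + 1·0 + 2·-3 + 3·0 + 3·0 + 2·0 = 0
  col T2: 3·0 + 1·2 + 2·1 + 3·0 + 3·0 + 2·-2 = 0
  col T3: 3·0 + 1·2 + 2·-1 + 3·0 + 3·0 + 2·0 = 0
  col T4: 3·3 + 1·0 + 2·0 + 3·0 + 3·-3 + 2·0 = 0
  col T5: 3·0 + 1·0 + 2·0 + 3·-2 + 3·0 + 2·3 = 0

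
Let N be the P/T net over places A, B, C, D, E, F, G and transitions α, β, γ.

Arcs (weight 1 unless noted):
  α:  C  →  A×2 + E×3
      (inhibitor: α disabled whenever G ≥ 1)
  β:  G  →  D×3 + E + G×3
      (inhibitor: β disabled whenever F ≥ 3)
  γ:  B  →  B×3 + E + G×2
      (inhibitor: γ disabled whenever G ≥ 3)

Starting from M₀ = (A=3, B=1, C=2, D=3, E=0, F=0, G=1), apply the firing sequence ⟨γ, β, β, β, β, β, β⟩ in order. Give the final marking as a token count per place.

(A=3, B=3, C=2, D=21, E=7, F=0, G=15)

step 1: fire γ:  (A=3, B=1, C=2, D=3, E=0, F=0, G=1) → (A=3, B=3, C=2, D=3, E=1, F=0, G=3)
step 2: fire β:  (A=3, B=3, C=2, D=3, E=1, F=0, G=3) → (A=3, B=3, C=2, D=6, E=2, F=0, G=5)
step 3: fire β:  (A=3, B=3, C=2, D=6, E=2, F=0, G=5) → (A=3, B=3, C=2, D=9, E=3, F=0, G=7)
step 4: fire β:  (A=3, B=3, C=2, D=9, E=3, F=0, G=7) → (A=3, B=3, C=2, D=12, E=4, F=0, G=9)
step 5: fire β:  (A=3, B=3, C=2, D=12, E=4, F=0, G=9) → (A=3, B=3, C=2, D=15, E=5, F=0, G=11)
step 6: fire β:  (A=3, B=3, C=2, D=15, E=5, F=0, G=11) → (A=3, B=3, C=2, D=18, E=6, F=0, G=13)
step 7: fire β:  (A=3, B=3, C=2, D=18, E=6, F=0, G=13) → (A=3, B=3, C=2, D=21, E=7, F=0, G=15)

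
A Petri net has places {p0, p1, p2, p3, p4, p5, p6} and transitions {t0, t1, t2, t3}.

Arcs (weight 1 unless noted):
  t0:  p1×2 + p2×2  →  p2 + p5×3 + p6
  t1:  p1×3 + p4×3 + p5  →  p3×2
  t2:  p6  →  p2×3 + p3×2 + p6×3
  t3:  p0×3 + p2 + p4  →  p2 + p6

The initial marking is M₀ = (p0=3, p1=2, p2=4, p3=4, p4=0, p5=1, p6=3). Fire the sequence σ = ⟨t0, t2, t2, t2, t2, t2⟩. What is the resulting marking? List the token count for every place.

(p0=3, p1=0, p2=18, p3=14, p4=0, p5=4, p6=14)

step 1: fire t0:  (p0=3, p1=2, p2=4, p3=4, p4=0, p5=1, p6=3) → (p0=3, p1=0, p2=3, p3=4, p4=0, p5=4, p6=4)
step 2: fire t2:  (p0=3, p1=0, p2=3, p3=4, p4=0, p5=4, p6=4) → (p0=3, p1=0, p2=6, p3=6, p4=0, p5=4, p6=6)
step 3: fire t2:  (p0=3, p1=0, p2=6, p3=6, p4=0, p5=4, p6=6) → (p0=3, p1=0, p2=9, p3=8, p4=0, p5=4, p6=8)
step 4: fire t2:  (p0=3, p1=0, p2=9, p3=8, p4=0, p5=4, p6=8) → (p0=3, p1=0, p2=12, p3=10, p4=0, p5=4, p6=10)
step 5: fire t2:  (p0=3, p1=0, p2=12, p3=10, p4=0, p5=4, p6=10) → (p0=3, p1=0, p2=15, p3=12, p4=0, p5=4, p6=12)
step 6: fire t2:  (p0=3, p1=0, p2=15, p3=12, p4=0, p5=4, p6=12) → (p0=3, p1=0, p2=18, p3=14, p4=0, p5=4, p6=14)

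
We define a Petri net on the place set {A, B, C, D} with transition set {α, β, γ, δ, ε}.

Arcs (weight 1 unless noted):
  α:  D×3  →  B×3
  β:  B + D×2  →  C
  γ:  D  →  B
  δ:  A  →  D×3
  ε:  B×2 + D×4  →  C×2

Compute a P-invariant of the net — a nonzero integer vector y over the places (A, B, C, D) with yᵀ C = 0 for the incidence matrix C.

y = (A:3, B:1, C:3, D:1)

Incidence matrix C (rows=places, cols=transitions):
        α    β    γ    δ    ε
    A   0    0    0   -1    0
    B   3   -1    1    0   -2
    C   0    1    0    0    2
    D  -3   -2   -1    3   -4

Candidate y = [3, 1, 3, 1]; check y·C column-wise:
  col α: 3·0 + 1·3 + 3·0 + 1·-3 = 0
  col β: 3·0 + 1·-1 + 3·1 + 1·-2 = 0
  col γ: 3·0 + 1·1 + 3·0 + 1·-1 = 0
  col δ: 3·-1 + 1·0 + 3·0 + 1·3 = 0
  col ε: 3·0 + 1·-2 + 3·2 + 1·-4 = 0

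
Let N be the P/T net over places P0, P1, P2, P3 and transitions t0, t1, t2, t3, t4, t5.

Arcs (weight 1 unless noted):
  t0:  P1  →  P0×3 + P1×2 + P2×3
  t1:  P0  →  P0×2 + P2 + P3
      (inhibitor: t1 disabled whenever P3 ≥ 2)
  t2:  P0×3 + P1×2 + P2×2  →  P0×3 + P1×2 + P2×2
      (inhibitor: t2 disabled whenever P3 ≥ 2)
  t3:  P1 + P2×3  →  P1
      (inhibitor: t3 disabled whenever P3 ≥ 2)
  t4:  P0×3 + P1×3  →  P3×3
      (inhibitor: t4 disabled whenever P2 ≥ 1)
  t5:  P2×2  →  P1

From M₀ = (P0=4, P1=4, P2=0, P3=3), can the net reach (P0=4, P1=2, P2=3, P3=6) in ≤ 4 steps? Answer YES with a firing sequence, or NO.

step 1: fire t4:  (P0=4, P1=4, P2=0, P3=3) → (P0=1, P1=1, P2=0, P3=6)
step 2: fire t0:  (P0=1, P1=1, P2=0, P3=6) → (P0=4, P1=2, P2=3, P3=6)

YES — reachable via ⟨t4, t0⟩ (2 firings)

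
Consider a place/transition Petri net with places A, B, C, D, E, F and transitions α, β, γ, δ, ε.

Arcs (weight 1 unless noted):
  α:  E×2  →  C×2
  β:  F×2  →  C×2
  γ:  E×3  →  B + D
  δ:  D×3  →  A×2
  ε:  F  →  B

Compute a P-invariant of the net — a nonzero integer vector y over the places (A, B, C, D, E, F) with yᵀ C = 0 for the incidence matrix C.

y = (A:3, B:1, C:1, D:2, E:1, F:1)

Incidence matrix C (rows=places, cols=transitions):
        α    β    γ    δ    ε
    A   0    0    0    2    0
    B   0    0    1    0    1
    C   2    2    0    0    0
    D   0    0    1   -3    0
    E  -2    0   -3    0    0
    F   0   -2    0    0   -1

Candidate y = [3, 1, 1, 2, 1, 1]; check y·C column-wise:
  col α: 3·0 + 1·0 + 1·2 + 2·0 + 1·-2 + 1·0 = 0
  col β: 3·0 + 1·0 + 1·2 + 2·0 + 1·0 + 1·-2 = 0
  col γ: 3·0 + 1·1 + 1·0 + 2·1 + 1·-3 + 1·0 = 0
  col δ: 3·2 + 1·0 + 1·0 + 2·-3 + 1·0 + 1·0 = 0
  col ε: 3·0 + 1·1 + 1·0 + 2·0 + 1·0 + 1·-1 = 0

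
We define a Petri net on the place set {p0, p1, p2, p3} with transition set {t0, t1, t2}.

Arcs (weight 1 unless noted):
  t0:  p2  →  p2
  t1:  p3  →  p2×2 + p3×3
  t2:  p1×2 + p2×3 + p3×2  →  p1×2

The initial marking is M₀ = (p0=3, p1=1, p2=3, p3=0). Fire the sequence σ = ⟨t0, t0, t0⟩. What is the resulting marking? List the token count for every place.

(p0=3, p1=1, p2=3, p3=0)

step 1: fire t0:  (p0=3, p1=1, p2=3, p3=0) → (p0=3, p1=1, p2=3, p3=0)
step 2: fire t0:  (p0=3, p1=1, p2=3, p3=0) → (p0=3, p1=1, p2=3, p3=0)
step 3: fire t0:  (p0=3, p1=1, p2=3, p3=0) → (p0=3, p1=1, p2=3, p3=0)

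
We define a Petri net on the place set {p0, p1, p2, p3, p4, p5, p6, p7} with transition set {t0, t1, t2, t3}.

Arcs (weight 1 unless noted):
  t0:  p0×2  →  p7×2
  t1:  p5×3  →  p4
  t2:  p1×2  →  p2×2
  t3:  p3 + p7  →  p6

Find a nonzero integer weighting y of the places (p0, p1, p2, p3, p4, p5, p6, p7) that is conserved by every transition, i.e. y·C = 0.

Incidence matrix C (rows=places, cols=transitions):
       t0   t1   t2   t3
   p0  -2    0    0    0
   p1   0    0   -2    0
   p2   0    0    2    0
   p3   0    0    0   -1
   p4   0    1    0    0
   p5   0   -3    0    0
   p6   0    0    0    1
   p7   2    0    0   -1

Candidate y = [0, 1, 1, 0, 0, 0, 0, 0]; check y·C column-wise:
  col t0: 0·-2 + 1·0 + 1·0 + 0·2 = 0
  col t1: 1·0 + 1·0 + 0·1 + 0·-3 = 0
  col t2: 1·-2 + 1·2 = 0
  col t3: 1·0 + 1·0 + 0·-1 + 0·1 + 0·-1 = 0

y = (p0:0, p1:1, p2:1, p3:0, p4:0, p5:0, p6:0, p7:0)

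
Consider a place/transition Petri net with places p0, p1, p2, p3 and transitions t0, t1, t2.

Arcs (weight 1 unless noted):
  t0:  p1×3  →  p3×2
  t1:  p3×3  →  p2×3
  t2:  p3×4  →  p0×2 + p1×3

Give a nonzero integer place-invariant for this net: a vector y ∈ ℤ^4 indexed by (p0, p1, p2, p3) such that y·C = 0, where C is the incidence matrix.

Incidence matrix C (rows=places, cols=transitions):
       t0   t1   t2
   p0   0    0    2
   p1  -3    0    3
   p2   0    3    0
   p3   2   -3   -4

Candidate y = [3, 2, 3, 3]; check y·C column-wise:
  col t0: 3·0 + 2·-3 + 3·0 + 3·2 = 0
  col t1: 3·0 + 2·0 + 3·3 + 3·-3 = 0
  col t2: 3·2 + 2·3 + 3·0 + 3·-4 = 0

y = (p0:3, p1:2, p2:3, p3:3)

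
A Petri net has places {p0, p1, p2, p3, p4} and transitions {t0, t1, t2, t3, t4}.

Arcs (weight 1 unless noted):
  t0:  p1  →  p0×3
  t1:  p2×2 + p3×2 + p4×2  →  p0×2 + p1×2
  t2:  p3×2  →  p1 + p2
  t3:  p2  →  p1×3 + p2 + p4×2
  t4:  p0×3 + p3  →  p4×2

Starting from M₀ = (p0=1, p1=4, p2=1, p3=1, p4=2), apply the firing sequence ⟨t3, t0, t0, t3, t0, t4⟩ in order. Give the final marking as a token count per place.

step 1: fire t3:  (p0=1, p1=4, p2=1, p3=1, p4=2) → (p0=1, p1=7, p2=1, p3=1, p4=4)
step 2: fire t0:  (p0=1, p1=7, p2=1, p3=1, p4=4) → (p0=4, p1=6, p2=1, p3=1, p4=4)
step 3: fire t0:  (p0=4, p1=6, p2=1, p3=1, p4=4) → (p0=7, p1=5, p2=1, p3=1, p4=4)
step 4: fire t3:  (p0=7, p1=5, p2=1, p3=1, p4=4) → (p0=7, p1=8, p2=1, p3=1, p4=6)
step 5: fire t0:  (p0=7, p1=8, p2=1, p3=1, p4=6) → (p0=10, p1=7, p2=1, p3=1, p4=6)
step 6: fire t4:  (p0=10, p1=7, p2=1, p3=1, p4=6) → (p0=7, p1=7, p2=1, p3=0, p4=8)

(p0=7, p1=7, p2=1, p3=0, p4=8)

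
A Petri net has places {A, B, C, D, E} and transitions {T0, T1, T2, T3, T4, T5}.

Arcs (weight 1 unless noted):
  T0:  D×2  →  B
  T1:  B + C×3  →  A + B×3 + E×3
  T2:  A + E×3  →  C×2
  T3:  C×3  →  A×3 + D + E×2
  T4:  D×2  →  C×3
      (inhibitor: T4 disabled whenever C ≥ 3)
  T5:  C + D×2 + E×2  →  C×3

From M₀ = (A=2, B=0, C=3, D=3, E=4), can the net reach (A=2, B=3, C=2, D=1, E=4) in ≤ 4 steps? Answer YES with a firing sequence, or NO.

YES — reachable via ⟨T0, T1, T2⟩ (3 firings)

step 1: fire T0:  (A=2, B=0, C=3, D=3, E=4) → (A=2, B=1, C=3, D=1, E=4)
step 2: fire T1:  (A=2, B=1, C=3, D=1, E=4) → (A=3, B=3, C=0, D=1, E=7)
step 3: fire T2:  (A=3, B=3, C=0, D=1, E=7) → (A=2, B=3, C=2, D=1, E=4)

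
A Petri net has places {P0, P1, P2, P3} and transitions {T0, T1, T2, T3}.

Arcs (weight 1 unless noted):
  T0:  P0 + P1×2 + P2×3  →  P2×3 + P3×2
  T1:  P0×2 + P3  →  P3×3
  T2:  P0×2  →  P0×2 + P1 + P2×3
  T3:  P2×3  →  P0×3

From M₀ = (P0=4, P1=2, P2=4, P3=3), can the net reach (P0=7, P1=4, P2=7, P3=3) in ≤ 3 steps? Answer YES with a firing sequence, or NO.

YES — reachable via ⟨T2, T2, T3⟩ (3 firings)

step 1: fire T2:  (P0=4, P1=2, P2=4, P3=3) → (P0=4, P1=3, P2=7, P3=3)
step 2: fire T2:  (P0=4, P1=3, P2=7, P3=3) → (P0=4, P1=4, P2=10, P3=3)
step 3: fire T3:  (P0=4, P1=4, P2=10, P3=3) → (P0=7, P1=4, P2=7, P3=3)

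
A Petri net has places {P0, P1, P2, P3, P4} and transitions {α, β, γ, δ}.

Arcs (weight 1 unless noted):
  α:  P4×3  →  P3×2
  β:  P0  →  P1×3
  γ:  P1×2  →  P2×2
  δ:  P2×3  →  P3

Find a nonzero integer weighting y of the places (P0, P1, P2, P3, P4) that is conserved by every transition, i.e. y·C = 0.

y = (P0:3, P1:1, P2:1, P3:3, P4:2)

Incidence matrix C (rows=places, cols=transitions):
        α    β    γ    δ
   P0   0   -1    0    0
   P1   0    3   -2    0
   P2   0    0    2   -3
   P3   2    0    0    1
   P4  -3    0    0    0

Candidate y = [3, 1, 1, 3, 2]; check y·C column-wise:
  col α: 3·0 + 1·0 + 1·0 + 3·2 + 2·-3 = 0
  col β: 3·-1 + 1·3 + 1·0 + 3·0 + 2·0 = 0
  col γ: 3·0 + 1·-2 + 1·2 + 3·0 + 2·0 = 0
  col δ: 3·0 + 1·0 + 1·-3 + 3·1 + 2·0 = 0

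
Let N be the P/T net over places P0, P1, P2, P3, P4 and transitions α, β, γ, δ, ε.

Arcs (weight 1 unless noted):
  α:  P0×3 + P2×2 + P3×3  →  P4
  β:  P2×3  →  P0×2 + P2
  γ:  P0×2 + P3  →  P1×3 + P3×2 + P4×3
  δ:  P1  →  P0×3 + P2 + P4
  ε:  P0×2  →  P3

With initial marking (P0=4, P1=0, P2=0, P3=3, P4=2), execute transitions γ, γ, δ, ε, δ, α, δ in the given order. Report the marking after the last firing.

step 1: fire γ:  (P0=4, P1=0, P2=0, P3=3, P4=2) → (P0=2, P1=3, P2=0, P3=4, P4=5)
step 2: fire γ:  (P0=2, P1=3, P2=0, P3=4, P4=5) → (P0=0, P1=6, P2=0, P3=5, P4=8)
step 3: fire δ:  (P0=0, P1=6, P2=0, P3=5, P4=8) → (P0=3, P1=5, P2=1, P3=5, P4=9)
step 4: fire ε:  (P0=3, P1=5, P2=1, P3=5, P4=9) → (P0=1, P1=5, P2=1, P3=6, P4=9)
step 5: fire δ:  (P0=1, P1=5, P2=1, P3=6, P4=9) → (P0=4, P1=4, P2=2, P3=6, P4=10)
step 6: fire α:  (P0=4, P1=4, P2=2, P3=6, P4=10) → (P0=1, P1=4, P2=0, P3=3, P4=11)
step 7: fire δ:  (P0=1, P1=4, P2=0, P3=3, P4=11) → (P0=4, P1=3, P2=1, P3=3, P4=12)

(P0=4, P1=3, P2=1, P3=3, P4=12)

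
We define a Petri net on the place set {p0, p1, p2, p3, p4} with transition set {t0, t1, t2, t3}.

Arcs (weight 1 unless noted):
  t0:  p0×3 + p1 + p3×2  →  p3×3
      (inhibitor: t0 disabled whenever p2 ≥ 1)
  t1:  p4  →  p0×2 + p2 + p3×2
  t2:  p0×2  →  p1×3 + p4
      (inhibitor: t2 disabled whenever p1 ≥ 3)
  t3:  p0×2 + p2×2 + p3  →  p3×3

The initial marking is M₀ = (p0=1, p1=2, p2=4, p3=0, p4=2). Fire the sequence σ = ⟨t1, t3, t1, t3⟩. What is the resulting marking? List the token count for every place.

step 1: fire t1:  (p0=1, p1=2, p2=4, p3=0, p4=2) → (p0=3, p1=2, p2=5, p3=2, p4=1)
step 2: fire t3:  (p0=3, p1=2, p2=5, p3=2, p4=1) → (p0=1, p1=2, p2=3, p3=4, p4=1)
step 3: fire t1:  (p0=1, p1=2, p2=3, p3=4, p4=1) → (p0=3, p1=2, p2=4, p3=6, p4=0)
step 4: fire t3:  (p0=3, p1=2, p2=4, p3=6, p4=0) → (p0=1, p1=2, p2=2, p3=8, p4=0)

(p0=1, p1=2, p2=2, p3=8, p4=0)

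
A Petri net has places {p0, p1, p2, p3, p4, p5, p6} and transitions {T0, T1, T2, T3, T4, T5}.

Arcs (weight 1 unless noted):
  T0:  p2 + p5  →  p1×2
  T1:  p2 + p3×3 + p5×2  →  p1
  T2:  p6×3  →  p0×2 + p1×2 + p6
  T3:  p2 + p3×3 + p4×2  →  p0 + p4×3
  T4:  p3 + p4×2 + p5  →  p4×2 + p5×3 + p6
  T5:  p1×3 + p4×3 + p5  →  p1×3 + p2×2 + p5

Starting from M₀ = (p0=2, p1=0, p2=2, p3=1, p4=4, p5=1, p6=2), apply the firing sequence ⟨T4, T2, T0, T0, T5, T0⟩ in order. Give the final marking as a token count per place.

step 1: fire T4:  (p0=2, p1=0, p2=2, p3=1, p4=4, p5=1, p6=2) → (p0=2, p1=0, p2=2, p3=0, p4=4, p5=3, p6=3)
step 2: fire T2:  (p0=2, p1=0, p2=2, p3=0, p4=4, p5=3, p6=3) → (p0=4, p1=2, p2=2, p3=0, p4=4, p5=3, p6=1)
step 3: fire T0:  (p0=4, p1=2, p2=2, p3=0, p4=4, p5=3, p6=1) → (p0=4, p1=4, p2=1, p3=0, p4=4, p5=2, p6=1)
step 4: fire T0:  (p0=4, p1=4, p2=1, p3=0, p4=4, p5=2, p6=1) → (p0=4, p1=6, p2=0, p3=0, p4=4, p5=1, p6=1)
step 5: fire T5:  (p0=4, p1=6, p2=0, p3=0, p4=4, p5=1, p6=1) → (p0=4, p1=6, p2=2, p3=0, p4=1, p5=1, p6=1)
step 6: fire T0:  (p0=4, p1=6, p2=2, p3=0, p4=1, p5=1, p6=1) → (p0=4, p1=8, p2=1, p3=0, p4=1, p5=0, p6=1)

(p0=4, p1=8, p2=1, p3=0, p4=1, p5=0, p6=1)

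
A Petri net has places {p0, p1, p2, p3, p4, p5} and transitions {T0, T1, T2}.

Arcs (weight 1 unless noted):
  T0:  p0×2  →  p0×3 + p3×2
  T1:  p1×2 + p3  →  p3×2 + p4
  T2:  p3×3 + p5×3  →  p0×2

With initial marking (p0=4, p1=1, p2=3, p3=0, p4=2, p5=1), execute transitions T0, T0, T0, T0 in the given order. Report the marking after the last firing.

step 1: fire T0:  (p0=4, p1=1, p2=3, p3=0, p4=2, p5=1) → (p0=5, p1=1, p2=3, p3=2, p4=2, p5=1)
step 2: fire T0:  (p0=5, p1=1, p2=3, p3=2, p4=2, p5=1) → (p0=6, p1=1, p2=3, p3=4, p4=2, p5=1)
step 3: fire T0:  (p0=6, p1=1, p2=3, p3=4, p4=2, p5=1) → (p0=7, p1=1, p2=3, p3=6, p4=2, p5=1)
step 4: fire T0:  (p0=7, p1=1, p2=3, p3=6, p4=2, p5=1) → (p0=8, p1=1, p2=3, p3=8, p4=2, p5=1)

(p0=8, p1=1, p2=3, p3=8, p4=2, p5=1)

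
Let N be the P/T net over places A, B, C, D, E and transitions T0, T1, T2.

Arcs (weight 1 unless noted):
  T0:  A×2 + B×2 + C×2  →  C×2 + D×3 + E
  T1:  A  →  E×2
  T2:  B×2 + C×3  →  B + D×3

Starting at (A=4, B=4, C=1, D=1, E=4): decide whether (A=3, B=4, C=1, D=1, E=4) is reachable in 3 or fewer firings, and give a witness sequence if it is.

NO — not reachable within 3 firings

depth 0: 1 marking
depth 1: 2 markings reached so far
depth 2: 3 markings reached so far
depth 3: 4 markings reached so far
target is not among the 4 markings reachable within 3 steps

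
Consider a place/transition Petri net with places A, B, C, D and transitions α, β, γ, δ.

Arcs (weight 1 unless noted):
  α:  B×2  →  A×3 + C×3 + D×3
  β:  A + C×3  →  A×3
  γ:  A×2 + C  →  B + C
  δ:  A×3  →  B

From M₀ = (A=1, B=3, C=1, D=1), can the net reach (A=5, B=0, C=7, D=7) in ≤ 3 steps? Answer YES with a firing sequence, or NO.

YES — reachable via ⟨α, γ, α⟩ (3 firings)

step 1: fire α:  (A=1, B=3, C=1, D=1) → (A=4, B=1, C=4, D=4)
step 2: fire γ:  (A=4, B=1, C=4, D=4) → (A=2, B=2, C=4, D=4)
step 3: fire α:  (A=2, B=2, C=4, D=4) → (A=5, B=0, C=7, D=7)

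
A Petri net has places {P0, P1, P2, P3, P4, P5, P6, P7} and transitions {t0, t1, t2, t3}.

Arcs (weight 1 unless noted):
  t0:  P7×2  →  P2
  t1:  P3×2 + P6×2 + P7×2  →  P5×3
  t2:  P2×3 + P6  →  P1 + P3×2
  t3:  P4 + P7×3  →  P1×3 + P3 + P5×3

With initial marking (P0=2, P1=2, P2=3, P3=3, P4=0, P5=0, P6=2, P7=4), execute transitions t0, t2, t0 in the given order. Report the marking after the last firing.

step 1: fire t0:  (P0=2, P1=2, P2=3, P3=3, P4=0, P5=0, P6=2, P7=4) → (P0=2, P1=2, P2=4, P3=3, P4=0, P5=0, P6=2, P7=2)
step 2: fire t2:  (P0=2, P1=2, P2=4, P3=3, P4=0, P5=0, P6=2, P7=2) → (P0=2, P1=3, P2=1, P3=5, P4=0, P5=0, P6=1, P7=2)
step 3: fire t0:  (P0=2, P1=3, P2=1, P3=5, P4=0, P5=0, P6=1, P7=2) → (P0=2, P1=3, P2=2, P3=5, P4=0, P5=0, P6=1, P7=0)

(P0=2, P1=3, P2=2, P3=5, P4=0, P5=0, P6=1, P7=0)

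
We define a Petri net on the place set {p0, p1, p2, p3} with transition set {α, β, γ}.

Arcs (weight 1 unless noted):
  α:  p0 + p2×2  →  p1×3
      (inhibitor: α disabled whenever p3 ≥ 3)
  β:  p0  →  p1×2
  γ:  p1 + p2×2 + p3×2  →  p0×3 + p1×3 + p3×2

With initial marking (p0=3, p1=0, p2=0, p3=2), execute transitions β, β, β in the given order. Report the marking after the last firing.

(p0=0, p1=6, p2=0, p3=2)

step 1: fire β:  (p0=3, p1=0, p2=0, p3=2) → (p0=2, p1=2, p2=0, p3=2)
step 2: fire β:  (p0=2, p1=2, p2=0, p3=2) → (p0=1, p1=4, p2=0, p3=2)
step 3: fire β:  (p0=1, p1=4, p2=0, p3=2) → (p0=0, p1=6, p2=0, p3=2)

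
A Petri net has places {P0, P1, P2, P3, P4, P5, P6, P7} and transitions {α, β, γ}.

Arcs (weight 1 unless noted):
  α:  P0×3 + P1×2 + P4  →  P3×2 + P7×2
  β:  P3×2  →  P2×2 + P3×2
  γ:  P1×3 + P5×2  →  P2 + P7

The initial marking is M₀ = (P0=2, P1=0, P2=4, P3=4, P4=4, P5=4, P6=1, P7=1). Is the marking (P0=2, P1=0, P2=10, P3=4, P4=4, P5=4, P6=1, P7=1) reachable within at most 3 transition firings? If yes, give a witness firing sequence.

step 1: fire β:  (P0=2, P1=0, P2=4, P3=4, P4=4, P5=4, P6=1, P7=1) → (P0=2, P1=0, P2=6, P3=4, P4=4, P5=4, P6=1, P7=1)
step 2: fire β:  (P0=2, P1=0, P2=6, P3=4, P4=4, P5=4, P6=1, P7=1) → (P0=2, P1=0, P2=8, P3=4, P4=4, P5=4, P6=1, P7=1)
step 3: fire β:  (P0=2, P1=0, P2=8, P3=4, P4=4, P5=4, P6=1, P7=1) → (P0=2, P1=0, P2=10, P3=4, P4=4, P5=4, P6=1, P7=1)

YES — reachable via ⟨β, β, β⟩ (3 firings)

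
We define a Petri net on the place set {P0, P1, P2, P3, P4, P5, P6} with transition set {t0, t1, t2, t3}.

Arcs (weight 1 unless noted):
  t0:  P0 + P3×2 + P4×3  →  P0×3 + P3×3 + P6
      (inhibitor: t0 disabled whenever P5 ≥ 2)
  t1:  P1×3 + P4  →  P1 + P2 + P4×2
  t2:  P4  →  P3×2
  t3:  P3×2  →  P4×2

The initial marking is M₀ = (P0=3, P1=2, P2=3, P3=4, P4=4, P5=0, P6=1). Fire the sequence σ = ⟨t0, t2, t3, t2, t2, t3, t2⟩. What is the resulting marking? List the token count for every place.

(P0=5, P1=2, P2=3, P3=9, P4=1, P5=0, P6=2)

step 1: fire t0:  (P0=3, P1=2, P2=3, P3=4, P4=4, P5=0, P6=1) → (P0=5, P1=2, P2=3, P3=5, P4=1, P5=0, P6=2)
step 2: fire t2:  (P0=5, P1=2, P2=3, P3=5, P4=1, P5=0, P6=2) → (P0=5, P1=2, P2=3, P3=7, P4=0, P5=0, P6=2)
step 3: fire t3:  (P0=5, P1=2, P2=3, P3=7, P4=0, P5=0, P6=2) → (P0=5, P1=2, P2=3, P3=5, P4=2, P5=0, P6=2)
step 4: fire t2:  (P0=5, P1=2, P2=3, P3=5, P4=2, P5=0, P6=2) → (P0=5, P1=2, P2=3, P3=7, P4=1, P5=0, P6=2)
step 5: fire t2:  (P0=5, P1=2, P2=3, P3=7, P4=1, P5=0, P6=2) → (P0=5, P1=2, P2=3, P3=9, P4=0, P5=0, P6=2)
step 6: fire t3:  (P0=5, P1=2, P2=3, P3=9, P4=0, P5=0, P6=2) → (P0=5, P1=2, P2=3, P3=7, P4=2, P5=0, P6=2)
step 7: fire t2:  (P0=5, P1=2, P2=3, P3=7, P4=2, P5=0, P6=2) → (P0=5, P1=2, P2=3, P3=9, P4=1, P5=0, P6=2)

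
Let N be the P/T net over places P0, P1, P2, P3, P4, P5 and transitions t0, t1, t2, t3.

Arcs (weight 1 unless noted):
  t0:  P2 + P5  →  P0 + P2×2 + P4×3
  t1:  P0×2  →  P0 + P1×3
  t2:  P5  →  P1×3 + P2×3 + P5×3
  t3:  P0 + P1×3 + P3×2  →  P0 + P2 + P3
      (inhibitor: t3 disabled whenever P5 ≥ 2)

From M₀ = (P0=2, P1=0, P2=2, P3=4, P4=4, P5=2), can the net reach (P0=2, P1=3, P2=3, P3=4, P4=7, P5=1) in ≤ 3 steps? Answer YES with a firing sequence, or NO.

YES — reachable via ⟨t0, t1⟩ (2 firings)

step 1: fire t0:  (P0=2, P1=0, P2=2, P3=4, P4=4, P5=2) → (P0=3, P1=0, P2=3, P3=4, P4=7, P5=1)
step 2: fire t1:  (P0=3, P1=0, P2=3, P3=4, P4=7, P5=1) → (P0=2, P1=3, P2=3, P3=4, P4=7, P5=1)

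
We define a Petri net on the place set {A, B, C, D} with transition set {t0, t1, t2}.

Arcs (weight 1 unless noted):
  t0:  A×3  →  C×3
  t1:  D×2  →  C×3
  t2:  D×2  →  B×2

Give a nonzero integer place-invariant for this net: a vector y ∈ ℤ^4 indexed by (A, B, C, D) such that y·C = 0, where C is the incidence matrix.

y = (A:2, B:3, C:2, D:3)

Incidence matrix C (rows=places, cols=transitions):
       t0   t1   t2
    A  -3    0    0
    B   0    0    2
    C   3    3    0
    D   0   -2   -2

Candidate y = [2, 3, 2, 3]; check y·C column-wise:
  col t0: 2·-3 + 3·0 + 2·3 + 3·0 = 0
  col t1: 2·0 + 3·0 + 2·3 + 3·-2 = 0
  col t2: 2·0 + 3·2 + 2·0 + 3·-2 = 0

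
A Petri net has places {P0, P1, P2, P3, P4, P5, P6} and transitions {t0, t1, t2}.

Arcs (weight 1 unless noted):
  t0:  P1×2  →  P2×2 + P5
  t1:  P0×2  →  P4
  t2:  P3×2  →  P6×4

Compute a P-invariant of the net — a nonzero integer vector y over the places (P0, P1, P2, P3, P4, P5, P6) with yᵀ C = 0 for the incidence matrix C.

Incidence matrix C (rows=places, cols=transitions):
       t0   t1   t2
   P0   0   -2    0
   P1  -2    0    0
   P2   2    0    0
   P3   0    0   -2
   P4   0    1    0
   P5   1    0    0
   P6   0    0    4

Candidate y = [0, 1, 1, 0, 0, 0, 0]; check y·C column-wise:
  col t0: 1·-2 + 1·2 + 0·1 = 0
  col t1: 0·-2 + 1·0 + 1·0 + 0·1 = 0
  col t2: 1·0 + 1·0 + 0·-2 + 0·4 = 0

y = (P0:0, P1:1, P2:1, P3:0, P4:0, P5:0, P6:0)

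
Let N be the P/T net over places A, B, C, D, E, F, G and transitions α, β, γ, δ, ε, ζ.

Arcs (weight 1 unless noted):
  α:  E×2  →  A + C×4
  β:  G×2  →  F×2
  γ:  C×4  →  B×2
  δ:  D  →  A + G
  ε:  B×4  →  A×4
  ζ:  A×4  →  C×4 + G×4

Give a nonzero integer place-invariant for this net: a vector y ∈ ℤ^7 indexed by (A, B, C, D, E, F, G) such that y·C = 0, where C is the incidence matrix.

y = (A:2, B:2, C:1, D:3, E:3, F:1, G:1)

Incidence matrix C (rows=places, cols=transitions):
        α    β    γ    δ    ε    ζ
    A   1    0    0    1    4   -4
    B   0    0    2    0   -4    0
    C   4    0   -4    0    0    4
    D   0    0    0   -1    0    0
    E  -2    0    0    0    0    0
    F   0    2    0    0    0    0
    G   0   -2    0    1    0    4

Candidate y = [2, 2, 1, 3, 3, 1, 1]; check y·C column-wise:
  col α: 2·1 + 2·0 + 1·4 + 3·0 + 3·-2 + 1·0 + 1·0 = 0
  col β: 2·0 + 2·0 + 1·0 + 3·0 + 3·0 + 1·2 + 1·-2 = 0
  col γ: 2·0 + 2·2 + 1·-4 + 3·0 + 3·0 + 1·0 + 1·0 = 0
  col δ: 2·1 + 2·0 + 1·0 + 3·-1 + 3·0 + 1·0 + 1·1 = 0
  col ε: 2·4 + 2·-4 + 1·0 + 3·0 + 3·0 + 1·0 + 1·0 = 0
  col ζ: 2·-4 + 2·0 + 1·4 + 3·0 + 3·0 + 1·0 + 1·4 = 0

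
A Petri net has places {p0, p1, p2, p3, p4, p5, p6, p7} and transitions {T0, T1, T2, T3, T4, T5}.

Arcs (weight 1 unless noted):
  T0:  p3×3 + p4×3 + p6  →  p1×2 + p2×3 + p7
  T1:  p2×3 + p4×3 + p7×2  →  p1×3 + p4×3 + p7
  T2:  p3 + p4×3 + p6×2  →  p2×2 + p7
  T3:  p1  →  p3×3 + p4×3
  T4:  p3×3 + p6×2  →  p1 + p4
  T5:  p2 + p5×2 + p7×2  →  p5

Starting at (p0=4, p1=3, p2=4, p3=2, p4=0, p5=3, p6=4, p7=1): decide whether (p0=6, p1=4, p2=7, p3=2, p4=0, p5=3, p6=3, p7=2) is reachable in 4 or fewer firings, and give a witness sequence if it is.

depth 0: 1 marking
depth 1: 2 markings reached so far
depth 2: 6 markings reached so far
depth 3: 13 markings reached so far
depth 4: 27 markings reached so far
target is not among the 27 markings reachable within 4 steps

NO — not reachable within 4 firings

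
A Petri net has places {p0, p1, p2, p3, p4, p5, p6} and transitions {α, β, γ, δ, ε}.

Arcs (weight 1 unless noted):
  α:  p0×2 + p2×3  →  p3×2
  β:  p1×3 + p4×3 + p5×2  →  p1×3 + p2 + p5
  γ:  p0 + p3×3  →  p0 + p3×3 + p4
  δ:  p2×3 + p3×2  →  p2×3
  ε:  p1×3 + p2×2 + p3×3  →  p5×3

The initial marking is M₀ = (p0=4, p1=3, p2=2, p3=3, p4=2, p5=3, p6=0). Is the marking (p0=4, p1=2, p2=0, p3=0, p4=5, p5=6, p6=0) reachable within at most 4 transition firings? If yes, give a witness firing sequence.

NO — not reachable within 4 firings

depth 0: 1 marking
depth 1: 3 markings reached so far
depth 2: 6 markings reached so far
depth 3: 12 markings reached so far
depth 4: 19 markings reached so far
target is not among the 19 markings reachable within 4 steps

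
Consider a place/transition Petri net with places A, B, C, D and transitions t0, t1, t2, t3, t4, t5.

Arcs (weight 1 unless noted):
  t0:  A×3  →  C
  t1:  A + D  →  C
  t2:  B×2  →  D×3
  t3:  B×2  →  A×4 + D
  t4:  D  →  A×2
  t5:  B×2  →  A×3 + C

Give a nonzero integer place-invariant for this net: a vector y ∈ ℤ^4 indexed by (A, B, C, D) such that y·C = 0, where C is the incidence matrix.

y = (A:1, B:3, C:3, D:2)

Incidence matrix C (rows=places, cols=transitions):
       t0   t1   t2   t3   t4   t5
    A  -3   -1    0    4    2    3
    B   0    0   -2   -2    0   -2
    C   1    1    0    0    0    1
    D   0   -1    3    1   -1    0

Candidate y = [1, 3, 3, 2]; check y·C column-wise:
  col t0: 1·-3 + 3·0 + 3·1 + 2·0 = 0
  col t1: 1·-1 + 3·0 + 3·1 + 2·-1 = 0
  col t2: 1·0 + 3·-2 + 3·0 + 2·3 = 0
  col t3: 1·4 + 3·-2 + 3·0 + 2·1 = 0
  col t4: 1·2 + 3·0 + 3·0 + 2·-1 = 0
  col t5: 1·3 + 3·-2 + 3·1 + 2·0 = 0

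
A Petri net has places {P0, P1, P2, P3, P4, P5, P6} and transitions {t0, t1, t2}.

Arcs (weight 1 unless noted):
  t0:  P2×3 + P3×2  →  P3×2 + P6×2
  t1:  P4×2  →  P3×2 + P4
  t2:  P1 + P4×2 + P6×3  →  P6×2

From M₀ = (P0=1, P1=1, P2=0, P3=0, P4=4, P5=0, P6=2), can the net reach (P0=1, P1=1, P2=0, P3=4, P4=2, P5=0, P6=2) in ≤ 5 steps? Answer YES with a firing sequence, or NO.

step 1: fire t1:  (P0=1, P1=1, P2=0, P3=0, P4=4, P5=0, P6=2) → (P0=1, P1=1, P2=0, P3=2, P4=3, P5=0, P6=2)
step 2: fire t1:  (P0=1, P1=1, P2=0, P3=2, P4=3, P5=0, P6=2) → (P0=1, P1=1, P2=0, P3=4, P4=2, P5=0, P6=2)

YES — reachable via ⟨t1, t1⟩ (2 firings)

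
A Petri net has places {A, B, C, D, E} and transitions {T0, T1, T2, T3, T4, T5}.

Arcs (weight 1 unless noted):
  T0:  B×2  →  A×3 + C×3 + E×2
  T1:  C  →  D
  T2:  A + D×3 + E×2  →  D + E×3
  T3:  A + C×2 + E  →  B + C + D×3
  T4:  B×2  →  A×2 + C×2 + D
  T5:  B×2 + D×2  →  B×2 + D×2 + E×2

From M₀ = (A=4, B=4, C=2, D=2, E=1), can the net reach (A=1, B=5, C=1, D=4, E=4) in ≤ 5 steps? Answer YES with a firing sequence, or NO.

NO — not reachable within 5 firings

depth 0: 1 marking
depth 1: 6 markings reached so far
depth 2: 20 markings reached so far
depth 3: 51 markings reached so far
depth 4: 111 markings reached so far
depth 5: 214 markings reached so far
target is not among the 214 markings reachable within 5 steps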